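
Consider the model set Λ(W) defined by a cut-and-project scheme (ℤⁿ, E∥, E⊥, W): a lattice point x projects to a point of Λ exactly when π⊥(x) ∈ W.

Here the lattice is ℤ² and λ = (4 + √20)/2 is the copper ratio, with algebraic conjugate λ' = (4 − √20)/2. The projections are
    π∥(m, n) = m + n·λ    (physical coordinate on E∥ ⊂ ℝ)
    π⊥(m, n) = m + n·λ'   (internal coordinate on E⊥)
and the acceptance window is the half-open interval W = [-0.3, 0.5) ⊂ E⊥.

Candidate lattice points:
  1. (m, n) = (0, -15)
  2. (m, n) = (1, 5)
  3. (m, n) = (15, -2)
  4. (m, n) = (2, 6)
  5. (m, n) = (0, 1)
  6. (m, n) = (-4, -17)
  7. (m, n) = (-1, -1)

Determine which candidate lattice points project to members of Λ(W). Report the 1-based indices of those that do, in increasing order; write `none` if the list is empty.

2, 5, 6

Compute λ' = (4−√20)/2 = -0.236068, so π⊥(m,n) = m -0.236068·n.
[1] lift (0,-15): star map gives 3.541020; window check -0.3 ≤ 3.541020 < 0.5 is false → out
[2] lift (1,5): star map gives -0.180340; window check -0.3 ≤ -0.180340 < 0.5 is true → IN Λ
[3] lift (15,-2): star map gives 15.472136; window check -0.3 ≤ 15.472136 < 0.5 is false → out
[4] lift (2,6): star map gives 0.583592; window check -0.3 ≤ 0.583592 < 0.5 is false → out
[5] lift (0,1): star map gives -0.236068; window check -0.3 ≤ -0.236068 < 0.5 is true → IN Λ
[6] lift (-4,-17): star map gives 0.013156; window check -0.3 ≤ 0.013156 < 0.5 is true → IN Λ
[7] lift (-1,-1): star map gives -0.763932; window check -0.3 ≤ -0.763932 < 0.5 is false → out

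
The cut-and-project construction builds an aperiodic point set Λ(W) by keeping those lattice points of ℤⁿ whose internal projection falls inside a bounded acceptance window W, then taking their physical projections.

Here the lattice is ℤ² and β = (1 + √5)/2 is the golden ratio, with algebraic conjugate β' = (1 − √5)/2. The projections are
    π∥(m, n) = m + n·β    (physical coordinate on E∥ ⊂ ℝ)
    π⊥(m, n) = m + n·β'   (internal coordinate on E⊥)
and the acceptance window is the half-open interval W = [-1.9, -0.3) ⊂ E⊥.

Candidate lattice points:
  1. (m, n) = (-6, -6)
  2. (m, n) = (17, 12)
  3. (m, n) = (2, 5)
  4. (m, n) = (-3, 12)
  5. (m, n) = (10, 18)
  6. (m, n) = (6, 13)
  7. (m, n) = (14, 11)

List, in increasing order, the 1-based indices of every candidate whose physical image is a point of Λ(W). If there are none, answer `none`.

β' = (1−√5)/2 ≈ -0.618034.
candidate 1: (m,n)=(-6,-6) → π∥ = -6-6·β ≈ -15.708204, π⊥ = -6-6·β' ≈ -2.291796 ∉ [-1.9, -0.3) ⇒ out
candidate 2: (m,n)=(17,12) → π∥ = 17+12·β ≈ 36.416408, π⊥ = 17+12·β' ≈ 9.583592 ∉ [-1.9, -0.3) ⇒ out
candidate 3: (m,n)=(2,5) → π∥ = 2+5·β ≈ 10.090170, π⊥ = 2+5·β' ≈ -1.090170 ∈ [-1.9, -0.3) ⇒ IN Λ
candidate 4: (m,n)=(-3,12) → π∥ = -3+12·β ≈ 16.416408, π⊥ = -3+12·β' ≈ -10.416408 ∉ [-1.9, -0.3) ⇒ out
candidate 5: (m,n)=(10,18) → π∥ = 10+18·β ≈ 39.124612, π⊥ = 10+18·β' ≈ -1.124612 ∈ [-1.9, -0.3) ⇒ IN Λ
candidate 6: (m,n)=(6,13) → π∥ = 6+13·β ≈ 27.034442, π⊥ = 6+13·β' ≈ -2.034442 ∉ [-1.9, -0.3) ⇒ out
candidate 7: (m,n)=(14,11) → π∥ = 14+11·β ≈ 31.798374, π⊥ = 14+11·β' ≈ 7.201626 ∉ [-1.9, -0.3) ⇒ out

3, 5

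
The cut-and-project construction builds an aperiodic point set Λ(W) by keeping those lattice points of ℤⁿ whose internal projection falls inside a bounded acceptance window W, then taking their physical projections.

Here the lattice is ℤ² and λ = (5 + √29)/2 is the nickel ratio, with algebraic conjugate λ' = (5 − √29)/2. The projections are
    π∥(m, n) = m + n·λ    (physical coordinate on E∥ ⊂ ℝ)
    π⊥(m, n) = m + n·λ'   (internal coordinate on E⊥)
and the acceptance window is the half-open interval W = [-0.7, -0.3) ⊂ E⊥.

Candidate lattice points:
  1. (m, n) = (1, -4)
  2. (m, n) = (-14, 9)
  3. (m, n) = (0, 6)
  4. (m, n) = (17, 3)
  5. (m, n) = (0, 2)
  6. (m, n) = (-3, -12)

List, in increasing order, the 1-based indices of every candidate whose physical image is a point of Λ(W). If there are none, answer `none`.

5, 6

Compute λ' = (5−√29)/2 = -0.19258, so π⊥(m,n) = m -0.19258·n.
candidate 1: (m,n)=(1,-4) → π∥ = 1-4·λ ≈ -19.77033, π⊥ = 1-4·λ' ≈ 1.77033 ∉ [-0.7, -0.3) ⇒ out
candidate 2: (m,n)=(-14,9) → π∥ = -14+9·λ ≈ 32.73324, π⊥ = -14+9·λ' ≈ -15.73324 ∉ [-0.7, -0.3) ⇒ out
candidate 3: (m,n)=(0,6) → π∥ = 0+6·λ ≈ 31.15549, π⊥ = 0+6·λ' ≈ -1.15549 ∉ [-0.7, -0.3) ⇒ out
candidate 4: (m,n)=(17,3) → π∥ = 17+3·λ ≈ 32.57775, π⊥ = 17+3·λ' ≈ 16.42225 ∉ [-0.7, -0.3) ⇒ out
candidate 5: (m,n)=(0,2) → π∥ = 0+2·λ ≈ 10.38516, π⊥ = 0+2·λ' ≈ -0.38516 ∈ [-0.7, -0.3) ⇒ IN Λ
candidate 6: (m,n)=(-3,-12) → π∥ = -3-12·λ ≈ -65.31099, π⊥ = -3-12·λ' ≈ -0.68901 ∈ [-0.7, -0.3) ⇒ IN Λ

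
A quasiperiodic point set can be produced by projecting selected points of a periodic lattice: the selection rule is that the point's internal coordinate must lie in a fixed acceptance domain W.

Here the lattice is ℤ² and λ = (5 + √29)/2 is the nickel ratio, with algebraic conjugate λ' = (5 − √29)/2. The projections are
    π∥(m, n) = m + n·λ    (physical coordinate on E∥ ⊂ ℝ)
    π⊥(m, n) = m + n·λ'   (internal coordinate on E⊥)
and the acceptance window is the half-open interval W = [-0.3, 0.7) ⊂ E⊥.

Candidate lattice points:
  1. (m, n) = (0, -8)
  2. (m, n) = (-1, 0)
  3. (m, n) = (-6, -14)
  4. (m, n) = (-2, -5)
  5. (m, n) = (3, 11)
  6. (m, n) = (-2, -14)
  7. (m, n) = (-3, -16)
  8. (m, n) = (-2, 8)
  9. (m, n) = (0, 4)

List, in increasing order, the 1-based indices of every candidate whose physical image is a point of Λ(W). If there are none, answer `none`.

Compute λ' = (5−√29)/2 = -0.192582, so π⊥(m,n) = m -0.192582·n.
#1 (0,-8): internal coord 0 + (-8)·λ' = +1.540659; +1.540659 ∉ [-0.3, 0.7) → out
#2 (-1,0): internal coord -1 + (0)·λ' = -1.000000; -1.000000 ∉ [-0.3, 0.7) → out
#3 (-6,-14): internal coord -6 + (-14)·λ' = -3.303846; -3.303846 ∉ [-0.3, 0.7) → out
#4 (-2,-5): internal coord -2 + (-5)·λ' = -1.037088; -1.037088 ∉ [-0.3, 0.7) → out
#5 (3,11): internal coord 3 + (11)·λ' = +0.881594; +0.881594 ∉ [-0.3, 0.7) → out
#6 (-2,-14): internal coord -2 + (-14)·λ' = +0.696154; +0.696154 ∈ [-0.3, 0.7) → IN Λ
#7 (-3,-16): internal coord -3 + (-16)·λ' = +0.081318; +0.081318 ∈ [-0.3, 0.7) → IN Λ
#8 (-2,8): internal coord -2 + (8)·λ' = -3.540659; -3.540659 ∉ [-0.3, 0.7) → out
#9 (0,4): internal coord 0 + (4)·λ' = -0.770330; -0.770330 ∉ [-0.3, 0.7) → out

6, 7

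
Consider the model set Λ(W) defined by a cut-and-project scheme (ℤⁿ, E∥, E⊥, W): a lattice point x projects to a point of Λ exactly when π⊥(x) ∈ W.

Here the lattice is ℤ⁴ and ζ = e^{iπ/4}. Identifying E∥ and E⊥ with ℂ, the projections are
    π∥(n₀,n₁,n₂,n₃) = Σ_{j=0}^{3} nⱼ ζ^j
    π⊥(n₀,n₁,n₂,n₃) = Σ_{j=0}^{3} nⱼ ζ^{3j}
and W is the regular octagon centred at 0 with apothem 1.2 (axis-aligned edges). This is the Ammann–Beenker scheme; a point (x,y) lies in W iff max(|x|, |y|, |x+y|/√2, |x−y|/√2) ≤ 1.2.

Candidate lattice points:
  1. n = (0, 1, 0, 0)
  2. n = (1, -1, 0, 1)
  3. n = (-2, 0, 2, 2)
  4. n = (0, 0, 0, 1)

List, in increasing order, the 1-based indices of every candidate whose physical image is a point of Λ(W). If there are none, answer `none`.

1, 3, 4

Internal map: ζ^{3j} for j=0..3 gives (1,0), (−√2/2,√2/2), (0,−1), (√2/2,√2/2).
candidate 1: n = (0, 1, 0, 0) → π⊥ ≈ (-0.70711, +0.70711); max(|x|,|y|,|x±y|/√2) = 1.00000 ≤ 1.2 ⇒ ∈ W
candidate 2: n = (1, -1, 0, 1) → π⊥ ≈ (+2.41421, +0.00000); max(|x|,|y|,|x±y|/√2) = 2.41421 > 1.2 ⇒ ∉ W
candidate 3: n = (-2, 0, 2, 2) → π⊥ ≈ (-0.58579, -0.58579); max(|x|,|y|,|x±y|/√2) = 0.82843 ≤ 1.2 ⇒ ∈ W
candidate 4: n = (0, 0, 0, 1) → π⊥ ≈ (+0.70711, +0.70711); max(|x|,|y|,|x±y|/√2) = 1.00000 ≤ 1.2 ⇒ ∈ W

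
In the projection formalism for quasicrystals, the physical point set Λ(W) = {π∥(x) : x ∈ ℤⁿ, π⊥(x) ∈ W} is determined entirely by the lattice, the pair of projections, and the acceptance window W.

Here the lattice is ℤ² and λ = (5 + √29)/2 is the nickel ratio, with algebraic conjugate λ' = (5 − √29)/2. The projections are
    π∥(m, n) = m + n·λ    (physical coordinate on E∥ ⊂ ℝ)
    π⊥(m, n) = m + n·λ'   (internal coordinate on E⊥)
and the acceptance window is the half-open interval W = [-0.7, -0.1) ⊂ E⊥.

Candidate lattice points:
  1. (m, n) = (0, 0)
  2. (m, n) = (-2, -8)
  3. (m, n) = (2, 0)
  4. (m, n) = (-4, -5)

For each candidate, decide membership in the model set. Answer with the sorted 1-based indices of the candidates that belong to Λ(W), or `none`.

Numerically λ ≈ 5.1926 and λ' = −1/λ ≈ -0.1926.
#1 (0,0): internal coord 0 + (0)·λ' = +0.0000; +0.0000 ∉ [-0.7, -0.1) → out
#2 (-2,-8): internal coord -2 + (-8)·λ' = -0.4593; -0.4593 ∈ [-0.7, -0.1) → IN Λ
#3 (2,0): internal coord 2 + (0)·λ' = +2.0000; +2.0000 ∉ [-0.7, -0.1) → out
#4 (-4,-5): internal coord -4 + (-5)·λ' = -3.0371; -3.0371 ∉ [-0.7, -0.1) → out

2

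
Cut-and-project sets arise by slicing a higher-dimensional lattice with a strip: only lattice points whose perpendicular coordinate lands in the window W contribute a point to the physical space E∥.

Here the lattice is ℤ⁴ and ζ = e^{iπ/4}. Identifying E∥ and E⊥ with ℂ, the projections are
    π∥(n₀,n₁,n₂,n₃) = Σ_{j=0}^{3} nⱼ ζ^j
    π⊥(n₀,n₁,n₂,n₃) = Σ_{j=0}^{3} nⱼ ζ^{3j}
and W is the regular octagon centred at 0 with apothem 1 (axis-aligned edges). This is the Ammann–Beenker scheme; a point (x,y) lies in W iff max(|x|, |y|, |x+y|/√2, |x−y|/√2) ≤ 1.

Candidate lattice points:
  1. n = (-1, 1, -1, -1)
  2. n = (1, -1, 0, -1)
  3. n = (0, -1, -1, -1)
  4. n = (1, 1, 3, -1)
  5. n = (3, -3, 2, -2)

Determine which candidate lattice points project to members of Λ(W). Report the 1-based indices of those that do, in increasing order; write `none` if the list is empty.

3

Internal map: ζ^{3j} for j=0..3 gives (1,0), (−√2/2,√2/2), (0,−1), (√2/2,√2/2).
#1 (-1, 1, -1, -1): internal (-2.4142, 1.0000); octagon support 2.4142 vs apothem 1 → ∉ W
#2 (1, -1, 0, -1): internal (1.0000, -1.4142); octagon support 1.7071 vs apothem 1 → ∉ W
#3 (0, -1, -1, -1): internal (0.0000, -0.4142); octagon support 0.4142 vs apothem 1 → ∈ W
#4 (1, 1, 3, -1): internal (-0.4142, -3.0000); octagon support 3.0000 vs apothem 1 → ∉ W
#5 (3, -3, 2, -2): internal (3.7071, -5.5355); octagon support 6.5355 vs apothem 1 → ∉ W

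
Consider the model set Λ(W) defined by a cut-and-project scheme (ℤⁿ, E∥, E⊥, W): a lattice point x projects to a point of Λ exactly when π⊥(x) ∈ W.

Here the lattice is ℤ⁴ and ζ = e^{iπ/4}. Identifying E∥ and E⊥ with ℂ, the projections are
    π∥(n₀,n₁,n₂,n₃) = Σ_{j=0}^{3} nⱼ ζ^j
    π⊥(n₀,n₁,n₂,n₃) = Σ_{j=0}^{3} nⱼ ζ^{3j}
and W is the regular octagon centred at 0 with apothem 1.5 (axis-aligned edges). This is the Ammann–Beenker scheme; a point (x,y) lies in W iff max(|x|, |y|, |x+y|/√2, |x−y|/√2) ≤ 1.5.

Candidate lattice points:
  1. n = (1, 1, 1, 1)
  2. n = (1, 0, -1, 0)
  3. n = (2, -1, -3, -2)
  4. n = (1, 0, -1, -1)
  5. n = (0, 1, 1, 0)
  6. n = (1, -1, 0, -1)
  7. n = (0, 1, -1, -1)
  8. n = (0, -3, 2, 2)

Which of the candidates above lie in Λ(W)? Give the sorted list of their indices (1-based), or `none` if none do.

1, 2, 4, 5

With ζ = e^{iπ/4} the internal vectors are ζ^0,ζ^3,ζ^6,ζ^9.
#1 (1, 1, 1, 1): internal (1.0000, 0.4142); octagon support 1.0000 vs apothem 1.5 → ∈ W
#2 (1, 0, -1, 0): internal (1.0000, 1.0000); octagon support 1.4142 vs apothem 1.5 → ∈ W
#3 (2, -1, -3, -2): internal (1.2929, 0.8787); octagon support 1.5355 vs apothem 1.5 → ∉ W
#4 (1, 0, -1, -1): internal (0.2929, 0.2929); octagon support 0.4142 vs apothem 1.5 → ∈ W
#5 (0, 1, 1, 0): internal (-0.7071, -0.2929); octagon support 0.7071 vs apothem 1.5 → ∈ W
#6 (1, -1, 0, -1): internal (1.0000, -1.4142); octagon support 1.7071 vs apothem 1.5 → ∉ W
#7 (0, 1, -1, -1): internal (-1.4142, 1.0000); octagon support 1.7071 vs apothem 1.5 → ∉ W
#8 (0, -3, 2, 2): internal (3.5355, -2.7071); octagon support 4.4142 vs apothem 1.5 → ∉ W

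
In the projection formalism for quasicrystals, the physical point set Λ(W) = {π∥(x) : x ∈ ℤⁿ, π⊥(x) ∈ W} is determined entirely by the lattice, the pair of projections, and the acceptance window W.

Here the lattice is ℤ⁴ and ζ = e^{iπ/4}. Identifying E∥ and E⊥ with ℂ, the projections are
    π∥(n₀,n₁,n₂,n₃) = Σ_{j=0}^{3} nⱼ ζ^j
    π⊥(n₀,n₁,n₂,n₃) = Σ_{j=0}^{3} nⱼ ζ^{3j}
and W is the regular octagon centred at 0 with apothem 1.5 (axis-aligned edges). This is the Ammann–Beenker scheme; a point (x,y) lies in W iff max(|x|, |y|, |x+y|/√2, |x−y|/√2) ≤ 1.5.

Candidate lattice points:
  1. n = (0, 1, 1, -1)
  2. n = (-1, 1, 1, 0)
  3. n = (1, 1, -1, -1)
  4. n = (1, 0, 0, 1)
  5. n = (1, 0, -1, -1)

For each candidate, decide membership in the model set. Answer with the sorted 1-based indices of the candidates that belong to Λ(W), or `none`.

3, 5

Internal map: ζ^{3j} for j=0..3 gives (1,0), (−√2/2,√2/2), (0,−1), (√2/2,√2/2).
#1 (0, 1, 1, -1): internal (-1.4142, -1.0000); octagon support 1.7071 vs apothem 1.5 → ∉ W
#2 (-1, 1, 1, 0): internal (-1.7071, -0.2929); octagon support 1.7071 vs apothem 1.5 → ∉ W
#3 (1, 1, -1, -1): internal (-0.4142, 1.0000); octagon support 1.0000 vs apothem 1.5 → ∈ W
#4 (1, 0, 0, 1): internal (1.7071, 0.7071); octagon support 1.7071 vs apothem 1.5 → ∉ W
#5 (1, 0, -1, -1): internal (0.2929, 0.2929); octagon support 0.4142 vs apothem 1.5 → ∈ W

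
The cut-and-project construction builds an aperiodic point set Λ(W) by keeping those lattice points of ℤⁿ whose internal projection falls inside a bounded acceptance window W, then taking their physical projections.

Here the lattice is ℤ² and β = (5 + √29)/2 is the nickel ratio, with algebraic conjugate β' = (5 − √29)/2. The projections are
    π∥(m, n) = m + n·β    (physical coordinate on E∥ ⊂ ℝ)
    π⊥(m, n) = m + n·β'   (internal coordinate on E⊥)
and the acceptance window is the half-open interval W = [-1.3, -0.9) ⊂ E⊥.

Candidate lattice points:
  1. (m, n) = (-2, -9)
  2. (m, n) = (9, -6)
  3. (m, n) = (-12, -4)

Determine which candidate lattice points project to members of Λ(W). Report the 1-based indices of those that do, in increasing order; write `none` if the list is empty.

none

Numerically β ≈ 5.192582 and β' = −1/β ≈ -0.192582.
[1] lift (-2,-9): star map gives -0.266758; window check -1.3 ≤ -0.266758 < -0.9 is false → out
[2] lift (9,-6): star map gives 10.155494; window check -1.3 ≤ 10.155494 < -0.9 is false → out
[3] lift (-12,-4): star map gives -11.229670; window check -1.3 ≤ -11.229670 < -0.9 is false → out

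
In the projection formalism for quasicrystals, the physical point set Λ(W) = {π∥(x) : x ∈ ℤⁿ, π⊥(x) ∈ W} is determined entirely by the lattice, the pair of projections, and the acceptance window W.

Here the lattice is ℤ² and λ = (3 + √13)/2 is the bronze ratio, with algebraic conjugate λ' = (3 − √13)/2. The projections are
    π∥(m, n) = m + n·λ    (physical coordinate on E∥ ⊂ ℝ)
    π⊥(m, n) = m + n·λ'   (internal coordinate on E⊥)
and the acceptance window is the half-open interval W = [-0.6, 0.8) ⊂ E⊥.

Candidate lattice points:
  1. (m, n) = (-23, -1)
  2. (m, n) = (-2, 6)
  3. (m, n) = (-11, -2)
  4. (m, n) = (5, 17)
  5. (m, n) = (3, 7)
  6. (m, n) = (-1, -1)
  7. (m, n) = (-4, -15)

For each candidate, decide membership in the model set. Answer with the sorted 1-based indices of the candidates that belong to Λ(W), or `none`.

4, 7

Numerically λ ≈ 3.3028 and λ' = −1/λ ≈ -0.3028.
#1 (-23,-1): internal coord -23 + (-1)·λ' = -22.6972; -22.6972 ∉ [-0.6, 0.8) → out
#2 (-2,6): internal coord -2 + (6)·λ' = -3.8167; -3.8167 ∉ [-0.6, 0.8) → out
#3 (-11,-2): internal coord -11 + (-2)·λ' = -10.3944; -10.3944 ∉ [-0.6, 0.8) → out
#4 (5,17): internal coord 5 + (17)·λ' = -0.1472; -0.1472 ∈ [-0.6, 0.8) → IN Λ
#5 (3,7): internal coord 3 + (7)·λ' = +0.8806; +0.8806 ∉ [-0.6, 0.8) → out
#6 (-1,-1): internal coord -1 + (-1)·λ' = -0.6972; -0.6972 ∉ [-0.6, 0.8) → out
#7 (-4,-15): internal coord -4 + (-15)·λ' = +0.5416; +0.5416 ∈ [-0.6, 0.8) → IN Λ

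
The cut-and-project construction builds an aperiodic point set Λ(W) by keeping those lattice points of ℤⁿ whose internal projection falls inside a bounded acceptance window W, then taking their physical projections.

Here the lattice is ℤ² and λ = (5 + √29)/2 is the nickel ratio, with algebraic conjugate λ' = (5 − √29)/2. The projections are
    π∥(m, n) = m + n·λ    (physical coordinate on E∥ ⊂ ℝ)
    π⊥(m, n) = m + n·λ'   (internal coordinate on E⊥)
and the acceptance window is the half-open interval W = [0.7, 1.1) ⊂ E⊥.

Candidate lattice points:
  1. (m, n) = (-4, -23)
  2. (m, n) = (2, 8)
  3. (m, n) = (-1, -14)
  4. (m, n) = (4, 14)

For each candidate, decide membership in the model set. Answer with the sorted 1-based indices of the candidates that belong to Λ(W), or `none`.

none

Numerically λ ≈ 5.192582 and λ' = −1/λ ≈ -0.192582.
#1 (-4,-23): internal coord -4 + (-23)·λ' = +0.429395; +0.429395 ∉ [0.7, 1.1) → out
#2 (2,8): internal coord 2 + (8)·λ' = +0.459341; +0.459341 ∉ [0.7, 1.1) → out
#3 (-1,-14): internal coord -1 + (-14)·λ' = +1.696154; +1.696154 ∉ [0.7, 1.1) → out
#4 (4,14): internal coord 4 + (14)·λ' = +1.303846; +1.303846 ∉ [0.7, 1.1) → out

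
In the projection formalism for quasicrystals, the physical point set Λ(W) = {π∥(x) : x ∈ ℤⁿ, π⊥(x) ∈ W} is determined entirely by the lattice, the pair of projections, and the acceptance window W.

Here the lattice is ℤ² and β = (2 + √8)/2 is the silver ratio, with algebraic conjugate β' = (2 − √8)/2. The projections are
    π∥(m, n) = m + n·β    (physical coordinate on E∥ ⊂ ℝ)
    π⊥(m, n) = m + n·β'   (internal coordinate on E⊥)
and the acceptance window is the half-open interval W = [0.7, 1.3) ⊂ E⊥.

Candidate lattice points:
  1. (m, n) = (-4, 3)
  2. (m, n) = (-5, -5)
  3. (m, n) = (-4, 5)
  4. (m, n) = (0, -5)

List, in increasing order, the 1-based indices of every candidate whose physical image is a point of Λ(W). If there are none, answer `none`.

β' = (2−√8)/2 ≈ -0.41421.
[1] lift (-4,3): star map gives -5.24264; window check 0.7 ≤ -5.24264 < 1.3 is false → out
[2] lift (-5,-5): star map gives -2.92893; window check 0.7 ≤ -2.92893 < 1.3 is false → out
[3] lift (-4,5): star map gives -6.07107; window check 0.7 ≤ -6.07107 < 1.3 is false → out
[4] lift (0,-5): star map gives 2.07107; window check 0.7 ≤ 2.07107 < 1.3 is false → out

none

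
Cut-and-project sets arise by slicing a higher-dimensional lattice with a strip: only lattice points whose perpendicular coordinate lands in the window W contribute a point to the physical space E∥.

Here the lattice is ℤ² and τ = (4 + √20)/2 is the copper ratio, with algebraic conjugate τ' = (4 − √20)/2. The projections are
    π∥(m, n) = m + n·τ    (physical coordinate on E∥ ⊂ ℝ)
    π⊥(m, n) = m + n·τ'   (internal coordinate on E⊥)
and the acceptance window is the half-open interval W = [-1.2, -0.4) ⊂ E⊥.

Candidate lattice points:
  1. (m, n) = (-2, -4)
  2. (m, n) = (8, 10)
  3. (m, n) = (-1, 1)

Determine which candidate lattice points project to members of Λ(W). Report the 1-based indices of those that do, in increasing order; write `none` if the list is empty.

1

Compute τ' = (4−√20)/2 = -0.23607, so π⊥(m,n) = m -0.23607·n.
#1 (-2,-4): internal coord -2 + (-4)·τ' = -1.05573; -1.05573 ∈ [-1.2, -0.4) → IN Λ
#2 (8,10): internal coord 8 + (10)·τ' = +5.63932; +5.63932 ∉ [-1.2, -0.4) → out
#3 (-1,1): internal coord -1 + (1)·τ' = -1.23607; -1.23607 ∉ [-1.2, -0.4) → out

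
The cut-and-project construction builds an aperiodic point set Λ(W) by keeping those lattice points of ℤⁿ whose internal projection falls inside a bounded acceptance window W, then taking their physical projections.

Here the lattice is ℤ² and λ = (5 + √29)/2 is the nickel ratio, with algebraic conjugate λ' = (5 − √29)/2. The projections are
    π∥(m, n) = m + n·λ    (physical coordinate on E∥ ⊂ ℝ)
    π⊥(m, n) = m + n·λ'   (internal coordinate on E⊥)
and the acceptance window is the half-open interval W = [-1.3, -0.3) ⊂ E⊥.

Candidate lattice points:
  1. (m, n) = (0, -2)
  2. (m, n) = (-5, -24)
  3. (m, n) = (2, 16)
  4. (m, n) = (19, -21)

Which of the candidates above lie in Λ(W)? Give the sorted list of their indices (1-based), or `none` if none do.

Compute λ' = (5−√29)/2 = -0.192582, so π⊥(m,n) = m -0.192582·n.
[1] lift (0,-2): star map gives 0.385165; window check -1.3 ≤ 0.385165 < -0.3 is false → out
[2] lift (-5,-24): star map gives -0.378022; window check -1.3 ≤ -0.378022 < -0.3 is true → IN Λ
[3] lift (2,16): star map gives -1.081318; window check -1.3 ≤ -1.081318 < -0.3 is true → IN Λ
[4] lift (19,-21): star map gives 23.044230; window check -1.3 ≤ 23.044230 < -0.3 is false → out

2, 3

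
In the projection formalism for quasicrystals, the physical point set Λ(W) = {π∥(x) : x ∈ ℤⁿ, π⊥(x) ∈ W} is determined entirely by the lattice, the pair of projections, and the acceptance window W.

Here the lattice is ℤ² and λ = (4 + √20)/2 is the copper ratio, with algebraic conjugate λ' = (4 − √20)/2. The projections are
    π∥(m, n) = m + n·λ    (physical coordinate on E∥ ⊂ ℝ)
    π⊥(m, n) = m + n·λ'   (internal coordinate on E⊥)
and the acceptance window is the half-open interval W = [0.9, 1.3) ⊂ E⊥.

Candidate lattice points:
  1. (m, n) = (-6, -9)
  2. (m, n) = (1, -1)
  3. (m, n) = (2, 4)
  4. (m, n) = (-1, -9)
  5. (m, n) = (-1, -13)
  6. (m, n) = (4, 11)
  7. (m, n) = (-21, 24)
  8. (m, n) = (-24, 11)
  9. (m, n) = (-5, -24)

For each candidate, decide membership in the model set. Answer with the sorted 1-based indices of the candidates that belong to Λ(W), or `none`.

2, 3, 4

Compute λ' = (4−√20)/2 = -0.23607, so π⊥(m,n) = m -0.23607·n.
#1 (-6,-9): internal coord -6 + (-9)·λ' = -3.87539; -3.87539 ∉ [0.9, 1.3) → out
#2 (1,-1): internal coord 1 + (-1)·λ' = +1.23607; +1.23607 ∈ [0.9, 1.3) → IN Λ
#3 (2,4): internal coord 2 + (4)·λ' = +1.05573; +1.05573 ∈ [0.9, 1.3) → IN Λ
#4 (-1,-9): internal coord -1 + (-9)·λ' = +1.12461; +1.12461 ∈ [0.9, 1.3) → IN Λ
#5 (-1,-13): internal coord -1 + (-13)·λ' = +2.06888; +2.06888 ∉ [0.9, 1.3) → out
#6 (4,11): internal coord 4 + (11)·λ' = +1.40325; +1.40325 ∉ [0.9, 1.3) → out
#7 (-21,24): internal coord -21 + (24)·λ' = -26.66563; -26.66563 ∉ [0.9, 1.3) → out
#8 (-24,11): internal coord -24 + (11)·λ' = -26.59675; -26.59675 ∉ [0.9, 1.3) → out
#9 (-5,-24): internal coord -5 + (-24)·λ' = +0.66563; +0.66563 ∉ [0.9, 1.3) → out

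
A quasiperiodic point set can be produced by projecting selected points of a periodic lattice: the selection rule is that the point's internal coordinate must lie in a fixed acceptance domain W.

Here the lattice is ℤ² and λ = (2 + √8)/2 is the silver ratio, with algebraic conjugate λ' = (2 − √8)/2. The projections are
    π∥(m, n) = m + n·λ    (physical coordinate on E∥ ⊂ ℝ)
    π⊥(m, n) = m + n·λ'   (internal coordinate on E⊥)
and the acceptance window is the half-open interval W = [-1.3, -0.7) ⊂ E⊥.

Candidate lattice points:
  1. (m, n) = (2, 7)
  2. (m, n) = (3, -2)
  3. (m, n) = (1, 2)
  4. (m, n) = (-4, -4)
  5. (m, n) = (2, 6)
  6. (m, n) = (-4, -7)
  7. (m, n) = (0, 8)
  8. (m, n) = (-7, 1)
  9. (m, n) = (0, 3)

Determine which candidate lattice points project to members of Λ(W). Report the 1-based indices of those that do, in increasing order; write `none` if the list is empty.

1, 6, 9

Compute λ' = (2−√8)/2 = -0.4142, so π⊥(m,n) = m -0.4142·n.
[1] lift (2,7): star map gives -0.8995; window check -1.3 ≤ -0.8995 < -0.7 is true → IN Λ
[2] lift (3,-2): star map gives 3.8284; window check -1.3 ≤ 3.8284 < -0.7 is false → out
[3] lift (1,2): star map gives 0.1716; window check -1.3 ≤ 0.1716 < -0.7 is false → out
[4] lift (-4,-4): star map gives -2.3431; window check -1.3 ≤ -2.3431 < -0.7 is false → out
[5] lift (2,6): star map gives -0.4853; window check -1.3 ≤ -0.4853 < -0.7 is false → out
[6] lift (-4,-7): star map gives -1.1005; window check -1.3 ≤ -1.1005 < -0.7 is true → IN Λ
[7] lift (0,8): star map gives -3.3137; window check -1.3 ≤ -3.3137 < -0.7 is false → out
[8] lift (-7,1): star map gives -7.4142; window check -1.3 ≤ -7.4142 < -0.7 is false → out
[9] lift (0,3): star map gives -1.2426; window check -1.3 ≤ -1.2426 < -0.7 is true → IN Λ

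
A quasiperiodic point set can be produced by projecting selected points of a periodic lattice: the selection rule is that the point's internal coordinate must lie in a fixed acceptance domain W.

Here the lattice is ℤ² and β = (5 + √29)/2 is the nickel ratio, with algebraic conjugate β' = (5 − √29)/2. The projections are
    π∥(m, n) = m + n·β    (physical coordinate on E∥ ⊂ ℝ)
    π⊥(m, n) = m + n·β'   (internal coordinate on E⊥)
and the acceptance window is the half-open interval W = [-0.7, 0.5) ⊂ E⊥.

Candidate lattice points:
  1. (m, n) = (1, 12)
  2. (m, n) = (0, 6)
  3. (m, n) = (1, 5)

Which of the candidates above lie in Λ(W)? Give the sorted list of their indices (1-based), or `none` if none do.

Compute β' = (5−√29)/2 = -0.19258, so π⊥(m,n) = m -0.19258·n.
[1] lift (1,12): star map gives -1.31099; window check -0.7 ≤ -1.31099 < 0.5 is false → out
[2] lift (0,6): star map gives -1.15549; window check -0.7 ≤ -1.15549 < 0.5 is false → out
[3] lift (1,5): star map gives 0.03709; window check -0.7 ≤ 0.03709 < 0.5 is true → IN Λ

3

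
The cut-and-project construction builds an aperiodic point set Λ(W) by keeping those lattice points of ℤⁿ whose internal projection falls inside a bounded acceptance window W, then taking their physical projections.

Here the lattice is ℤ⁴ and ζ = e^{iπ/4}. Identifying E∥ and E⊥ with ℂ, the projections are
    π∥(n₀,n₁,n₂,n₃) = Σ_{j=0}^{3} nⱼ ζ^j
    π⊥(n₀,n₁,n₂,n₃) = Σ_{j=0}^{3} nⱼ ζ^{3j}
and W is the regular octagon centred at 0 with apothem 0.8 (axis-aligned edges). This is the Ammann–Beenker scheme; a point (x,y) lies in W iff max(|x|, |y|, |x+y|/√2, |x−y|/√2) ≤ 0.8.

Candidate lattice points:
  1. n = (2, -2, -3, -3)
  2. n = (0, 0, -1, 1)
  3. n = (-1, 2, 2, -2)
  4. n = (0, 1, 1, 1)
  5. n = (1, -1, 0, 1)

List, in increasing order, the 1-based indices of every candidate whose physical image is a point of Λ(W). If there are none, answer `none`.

π⊥(n) = n₀ + n₁ζ³ + n₂ζ⁶ + n₃ζ⁹ where ζ = e^{iπ/4}.
candidate 1: n = (2, -2, -3, -3) → π⊥ ≈ (+1.2929, -0.5355); max(|x|,|y|,|x±y|/√2) = 1.2929 > 0.8 ⇒ ∉ W
candidate 2: n = (0, 0, -1, 1) → π⊥ ≈ (+0.7071, +1.7071); max(|x|,|y|,|x±y|/√2) = 1.7071 > 0.8 ⇒ ∉ W
candidate 3: n = (-1, 2, 2, -2) → π⊥ ≈ (-3.8284, -2.0000); max(|x|,|y|,|x±y|/√2) = 4.1213 > 0.8 ⇒ ∉ W
candidate 4: n = (0, 1, 1, 1) → π⊥ ≈ (+0.0000, +0.4142); max(|x|,|y|,|x±y|/√2) = 0.4142 ≤ 0.8 ⇒ ∈ W
candidate 5: n = (1, -1, 0, 1) → π⊥ ≈ (+2.4142, +0.0000); max(|x|,|y|,|x±y|/√2) = 2.4142 > 0.8 ⇒ ∉ W

4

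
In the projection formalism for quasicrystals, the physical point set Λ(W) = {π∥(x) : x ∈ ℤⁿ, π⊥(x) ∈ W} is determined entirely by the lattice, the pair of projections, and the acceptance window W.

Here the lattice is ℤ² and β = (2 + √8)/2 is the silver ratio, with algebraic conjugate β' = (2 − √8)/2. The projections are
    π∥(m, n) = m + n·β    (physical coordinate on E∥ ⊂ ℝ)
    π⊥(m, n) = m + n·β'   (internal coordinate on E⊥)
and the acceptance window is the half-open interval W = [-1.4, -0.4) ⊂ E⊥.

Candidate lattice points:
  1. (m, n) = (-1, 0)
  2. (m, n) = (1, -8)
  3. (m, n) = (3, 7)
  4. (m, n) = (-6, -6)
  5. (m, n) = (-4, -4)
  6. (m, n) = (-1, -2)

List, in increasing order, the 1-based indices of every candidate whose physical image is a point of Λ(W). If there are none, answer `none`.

β' = (2−√8)/2 ≈ -0.4142.
[1] lift (-1,0): star map gives -1.0000; window check -1.4 ≤ -1.0000 < -0.4 is true → IN Λ
[2] lift (1,-8): star map gives 4.3137; window check -1.4 ≤ 4.3137 < -0.4 is false → out
[3] lift (3,7): star map gives 0.1005; window check -1.4 ≤ 0.1005 < -0.4 is false → out
[4] lift (-6,-6): star map gives -3.5147; window check -1.4 ≤ -3.5147 < -0.4 is false → out
[5] lift (-4,-4): star map gives -2.3431; window check -1.4 ≤ -2.3431 < -0.4 is false → out
[6] lift (-1,-2): star map gives -0.1716; window check -1.4 ≤ -0.1716 < -0.4 is false → out

1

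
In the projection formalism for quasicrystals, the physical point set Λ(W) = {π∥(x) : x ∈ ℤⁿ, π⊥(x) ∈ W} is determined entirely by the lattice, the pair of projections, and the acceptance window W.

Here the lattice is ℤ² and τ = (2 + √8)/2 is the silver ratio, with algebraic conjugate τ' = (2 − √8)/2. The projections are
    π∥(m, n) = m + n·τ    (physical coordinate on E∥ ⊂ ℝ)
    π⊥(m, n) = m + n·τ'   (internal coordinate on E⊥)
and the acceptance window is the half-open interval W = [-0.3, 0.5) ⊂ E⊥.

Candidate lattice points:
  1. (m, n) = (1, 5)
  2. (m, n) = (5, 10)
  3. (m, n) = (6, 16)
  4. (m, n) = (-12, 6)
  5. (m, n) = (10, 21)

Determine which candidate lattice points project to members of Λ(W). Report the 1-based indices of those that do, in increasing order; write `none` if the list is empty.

Numerically τ ≈ 2.41421 and τ' = −1/τ ≈ -0.41421.
#1 (1,5): internal coord 1 + (5)·τ' = -1.07107; -1.07107 ∉ [-0.3, 0.5) → out
#2 (5,10): internal coord 5 + (10)·τ' = +0.85786; +0.85786 ∉ [-0.3, 0.5) → out
#3 (6,16): internal coord 6 + (16)·τ' = -0.62742; -0.62742 ∉ [-0.3, 0.5) → out
#4 (-12,6): internal coord -12 + (6)·τ' = -14.48528; -14.48528 ∉ [-0.3, 0.5) → out
#5 (10,21): internal coord 10 + (21)·τ' = +1.30152; +1.30152 ∉ [-0.3, 0.5) → out

none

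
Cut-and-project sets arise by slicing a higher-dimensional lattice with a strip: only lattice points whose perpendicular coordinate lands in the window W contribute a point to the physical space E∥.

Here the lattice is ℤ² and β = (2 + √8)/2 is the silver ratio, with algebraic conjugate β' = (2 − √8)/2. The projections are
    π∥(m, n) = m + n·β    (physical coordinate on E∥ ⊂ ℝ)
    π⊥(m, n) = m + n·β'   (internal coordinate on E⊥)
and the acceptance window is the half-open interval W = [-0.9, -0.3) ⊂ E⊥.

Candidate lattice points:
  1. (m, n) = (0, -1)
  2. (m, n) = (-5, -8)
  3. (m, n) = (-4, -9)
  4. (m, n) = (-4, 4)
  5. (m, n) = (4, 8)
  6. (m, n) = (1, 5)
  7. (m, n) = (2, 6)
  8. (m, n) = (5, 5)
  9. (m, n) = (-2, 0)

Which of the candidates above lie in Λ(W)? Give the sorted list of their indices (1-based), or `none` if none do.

β' = (2−√8)/2 ≈ -0.41421.
candidate 1: (m,n)=(0,-1) → π∥ = 0-1·β ≈ -2.41421, π⊥ = 0-1·β' ≈ 0.41421 ∉ [-0.9, -0.3) ⇒ out
candidate 2: (m,n)=(-5,-8) → π∥ = -5-8·β ≈ -24.31371, π⊥ = -5-8·β' ≈ -1.68629 ∉ [-0.9, -0.3) ⇒ out
candidate 3: (m,n)=(-4,-9) → π∥ = -4-9·β ≈ -25.72792, π⊥ = -4-9·β' ≈ -0.27208 ∉ [-0.9, -0.3) ⇒ out
candidate 4: (m,n)=(-4,4) → π∥ = -4+4·β ≈ 5.65685, π⊥ = -4+4·β' ≈ -5.65685 ∉ [-0.9, -0.3) ⇒ out
candidate 5: (m,n)=(4,8) → π∥ = 4+8·β ≈ 23.31371, π⊥ = 4+8·β' ≈ 0.68629 ∉ [-0.9, -0.3) ⇒ out
candidate 6: (m,n)=(1,5) → π∥ = 1+5·β ≈ 13.07107, π⊥ = 1+5·β' ≈ -1.07107 ∉ [-0.9, -0.3) ⇒ out
candidate 7: (m,n)=(2,6) → π∥ = 2+6·β ≈ 16.48528, π⊥ = 2+6·β' ≈ -0.48528 ∈ [-0.9, -0.3) ⇒ IN Λ
candidate 8: (m,n)=(5,5) → π∥ = 5+5·β ≈ 17.07107, π⊥ = 5+5·β' ≈ 2.92893 ∉ [-0.9, -0.3) ⇒ out
candidate 9: (m,n)=(-2,0) → π∥ = -2+0·β ≈ -2.00000, π⊥ = -2+0·β' ≈ -2.00000 ∉ [-0.9, -0.3) ⇒ out

7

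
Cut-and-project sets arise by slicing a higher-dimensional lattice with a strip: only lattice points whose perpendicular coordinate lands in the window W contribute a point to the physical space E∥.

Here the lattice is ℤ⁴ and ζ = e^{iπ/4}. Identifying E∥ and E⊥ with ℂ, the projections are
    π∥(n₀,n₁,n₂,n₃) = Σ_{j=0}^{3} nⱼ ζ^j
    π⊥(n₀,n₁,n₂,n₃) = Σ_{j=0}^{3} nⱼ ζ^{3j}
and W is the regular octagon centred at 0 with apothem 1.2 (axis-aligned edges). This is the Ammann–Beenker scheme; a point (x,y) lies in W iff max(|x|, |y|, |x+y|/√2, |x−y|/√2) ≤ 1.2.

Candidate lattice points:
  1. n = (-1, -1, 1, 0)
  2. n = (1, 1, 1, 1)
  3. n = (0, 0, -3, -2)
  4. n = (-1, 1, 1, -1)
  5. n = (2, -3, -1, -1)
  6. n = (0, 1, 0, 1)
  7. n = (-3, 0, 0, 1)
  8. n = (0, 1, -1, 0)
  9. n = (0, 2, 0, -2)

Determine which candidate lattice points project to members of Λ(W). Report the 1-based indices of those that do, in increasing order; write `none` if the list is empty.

With ζ = e^{iπ/4} the internal vectors are ζ^0,ζ^3,ζ^6,ζ^9.
#1 (-1, -1, 1, 0): internal (-0.29289, -1.70711); octagon support 1.70711 vs apothem 1.2 → ∉ W
#2 (1, 1, 1, 1): internal (1.00000, 0.41421); octagon support 1.00000 vs apothem 1.2 → ∈ W
#3 (0, 0, -3, -2): internal (-1.41421, 1.58579); octagon support 2.12132 vs apothem 1.2 → ∉ W
#4 (-1, 1, 1, -1): internal (-2.41421, -1.00000); octagon support 2.41421 vs apothem 1.2 → ∉ W
#5 (2, -3, -1, -1): internal (3.41421, -1.82843); octagon support 3.70711 vs apothem 1.2 → ∉ W
#6 (0, 1, 0, 1): internal (0.00000, 1.41421); octagon support 1.41421 vs apothem 1.2 → ∉ W
#7 (-3, 0, 0, 1): internal (-2.29289, 0.70711); octagon support 2.29289 vs apothem 1.2 → ∉ W
#8 (0, 1, -1, 0): internal (-0.70711, 1.70711); octagon support 1.70711 vs apothem 1.2 → ∉ W
#9 (0, 2, 0, -2): internal (-2.82843, 0.00000); octagon support 2.82843 vs apothem 1.2 → ∉ W

2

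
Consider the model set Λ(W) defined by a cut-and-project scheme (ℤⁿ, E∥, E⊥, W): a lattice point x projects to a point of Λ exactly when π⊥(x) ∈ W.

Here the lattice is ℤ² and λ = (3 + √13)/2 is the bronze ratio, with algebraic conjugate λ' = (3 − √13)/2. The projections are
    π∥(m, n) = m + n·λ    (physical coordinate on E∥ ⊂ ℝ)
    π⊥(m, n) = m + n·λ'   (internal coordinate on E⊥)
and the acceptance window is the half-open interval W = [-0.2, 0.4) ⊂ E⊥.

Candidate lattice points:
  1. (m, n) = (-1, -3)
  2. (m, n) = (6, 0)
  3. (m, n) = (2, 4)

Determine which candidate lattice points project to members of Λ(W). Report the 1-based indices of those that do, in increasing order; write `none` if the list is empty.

1

λ' = (3−√13)/2 ≈ -0.3028.
#1 (-1,-3): internal coord -1 + (-3)·λ' = -0.0917; -0.0917 ∈ [-0.2, 0.4) → IN Λ
#2 (6,0): internal coord 6 + (0)·λ' = +6.0000; +6.0000 ∉ [-0.2, 0.4) → out
#3 (2,4): internal coord 2 + (4)·λ' = +0.7889; +0.7889 ∉ [-0.2, 0.4) → out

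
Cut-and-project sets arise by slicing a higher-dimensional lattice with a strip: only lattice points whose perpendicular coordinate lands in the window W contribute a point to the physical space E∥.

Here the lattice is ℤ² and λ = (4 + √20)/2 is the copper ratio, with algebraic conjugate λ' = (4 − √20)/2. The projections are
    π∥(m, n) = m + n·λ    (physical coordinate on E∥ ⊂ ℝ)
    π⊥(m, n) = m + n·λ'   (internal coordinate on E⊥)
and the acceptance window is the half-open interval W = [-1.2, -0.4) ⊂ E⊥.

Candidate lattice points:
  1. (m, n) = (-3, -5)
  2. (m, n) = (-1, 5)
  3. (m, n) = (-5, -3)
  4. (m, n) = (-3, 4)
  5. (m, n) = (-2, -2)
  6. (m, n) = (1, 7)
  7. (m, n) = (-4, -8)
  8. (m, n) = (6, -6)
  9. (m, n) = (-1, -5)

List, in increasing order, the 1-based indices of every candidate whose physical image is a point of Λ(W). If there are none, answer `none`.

6

Compute λ' = (4−√20)/2 = -0.23607, so π⊥(m,n) = m -0.23607·n.
candidate 1: (m,n)=(-3,-5) → π∥ = -3-5·λ ≈ -24.18034, π⊥ = -3-5·λ' ≈ -1.81966 ∉ [-1.2, -0.4) ⇒ out
candidate 2: (m,n)=(-1,5) → π∥ = -1+5·λ ≈ 20.18034, π⊥ = -1+5·λ' ≈ -2.18034 ∉ [-1.2, -0.4) ⇒ out
candidate 3: (m,n)=(-5,-3) → π∥ = -5-3·λ ≈ -17.70820, π⊥ = -5-3·λ' ≈ -4.29180 ∉ [-1.2, -0.4) ⇒ out
candidate 4: (m,n)=(-3,4) → π∥ = -3+4·λ ≈ 13.94427, π⊥ = -3+4·λ' ≈ -3.94427 ∉ [-1.2, -0.4) ⇒ out
candidate 5: (m,n)=(-2,-2) → π∥ = -2-2·λ ≈ -10.47214, π⊥ = -2-2·λ' ≈ -1.52786 ∉ [-1.2, -0.4) ⇒ out
candidate 6: (m,n)=(1,7) → π∥ = 1+7·λ ≈ 30.65248, π⊥ = 1+7·λ' ≈ -0.65248 ∈ [-1.2, -0.4) ⇒ IN Λ
candidate 7: (m,n)=(-4,-8) → π∥ = -4-8·λ ≈ -37.88854, π⊥ = -4-8·λ' ≈ -2.11146 ∉ [-1.2, -0.4) ⇒ out
candidate 8: (m,n)=(6,-6) → π∥ = 6-6·λ ≈ -19.41641, π⊥ = 6-6·λ' ≈ 7.41641 ∉ [-1.2, -0.4) ⇒ out
candidate 9: (m,n)=(-1,-5) → π∥ = -1-5·λ ≈ -22.18034, π⊥ = -1-5·λ' ≈ 0.18034 ∉ [-1.2, -0.4) ⇒ out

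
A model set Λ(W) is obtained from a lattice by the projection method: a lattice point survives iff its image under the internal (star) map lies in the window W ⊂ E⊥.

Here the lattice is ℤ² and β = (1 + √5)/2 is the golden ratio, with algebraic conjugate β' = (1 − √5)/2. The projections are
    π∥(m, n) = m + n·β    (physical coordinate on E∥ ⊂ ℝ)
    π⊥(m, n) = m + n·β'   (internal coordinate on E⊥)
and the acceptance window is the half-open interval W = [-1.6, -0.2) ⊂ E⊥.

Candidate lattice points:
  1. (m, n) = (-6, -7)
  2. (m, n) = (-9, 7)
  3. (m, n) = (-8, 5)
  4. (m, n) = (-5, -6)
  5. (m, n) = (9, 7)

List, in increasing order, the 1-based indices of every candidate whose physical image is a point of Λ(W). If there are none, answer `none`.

Numerically β ≈ 1.618034 and β' = −1/β ≈ -0.618034.
#1 (-6,-7): internal coord -6 + (-7)·β' = -1.673762; -1.673762 ∉ [-1.6, -0.2) → out
#2 (-9,7): internal coord -9 + (7)·β' = -13.326238; -13.326238 ∉ [-1.6, -0.2) → out
#3 (-8,5): internal coord -8 + (5)·β' = -11.090170; -11.090170 ∉ [-1.6, -0.2) → out
#4 (-5,-6): internal coord -5 + (-6)·β' = -1.291796; -1.291796 ∈ [-1.6, -0.2) → IN Λ
#5 (9,7): internal coord 9 + (7)·β' = +4.673762; +4.673762 ∉ [-1.6, -0.2) → out

4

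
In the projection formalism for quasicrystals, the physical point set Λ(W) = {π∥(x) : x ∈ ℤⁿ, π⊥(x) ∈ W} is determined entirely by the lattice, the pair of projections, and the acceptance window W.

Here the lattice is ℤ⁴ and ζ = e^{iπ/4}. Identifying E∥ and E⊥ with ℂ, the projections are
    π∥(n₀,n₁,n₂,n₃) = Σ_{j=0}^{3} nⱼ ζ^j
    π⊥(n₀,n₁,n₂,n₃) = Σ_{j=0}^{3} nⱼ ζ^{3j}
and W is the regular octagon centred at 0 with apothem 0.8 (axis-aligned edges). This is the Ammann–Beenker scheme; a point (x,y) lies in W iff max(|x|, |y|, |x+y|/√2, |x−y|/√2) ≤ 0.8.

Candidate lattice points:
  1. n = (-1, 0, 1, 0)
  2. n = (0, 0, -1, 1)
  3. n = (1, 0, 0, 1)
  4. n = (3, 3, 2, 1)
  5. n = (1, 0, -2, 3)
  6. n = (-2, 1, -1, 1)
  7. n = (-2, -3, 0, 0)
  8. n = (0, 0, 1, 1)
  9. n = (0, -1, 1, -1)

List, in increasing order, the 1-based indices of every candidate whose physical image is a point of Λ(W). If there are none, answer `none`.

With ζ = e^{iπ/4} the internal vectors are ζ^0,ζ^3,ζ^6,ζ^9.
#1 (-1, 0, 1, 0): internal (-1.0000, -1.0000); octagon support 1.4142 vs apothem 0.8 → ∉ W
#2 (0, 0, -1, 1): internal (0.7071, 1.7071); octagon support 1.7071 vs apothem 0.8 → ∉ W
#3 (1, 0, 0, 1): internal (1.7071, 0.7071); octagon support 1.7071 vs apothem 0.8 → ∉ W
#4 (3, 3, 2, 1): internal (1.5858, 0.8284); octagon support 1.7071 vs apothem 0.8 → ∉ W
#5 (1, 0, -2, 3): internal (3.1213, 4.1213); octagon support 5.1213 vs apothem 0.8 → ∉ W
#6 (-2, 1, -1, 1): internal (-2.0000, 2.4142); octagon support 3.1213 vs apothem 0.8 → ∉ W
#7 (-2, -3, 0, 0): internal (0.1213, -2.1213); octagon support 2.1213 vs apothem 0.8 → ∉ W
#8 (0, 0, 1, 1): internal (0.7071, -0.2929); octagon support 0.7071 vs apothem 0.8 → ∈ W
#9 (0, -1, 1, -1): internal (0.0000, -2.4142); octagon support 2.4142 vs apothem 0.8 → ∉ W

8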